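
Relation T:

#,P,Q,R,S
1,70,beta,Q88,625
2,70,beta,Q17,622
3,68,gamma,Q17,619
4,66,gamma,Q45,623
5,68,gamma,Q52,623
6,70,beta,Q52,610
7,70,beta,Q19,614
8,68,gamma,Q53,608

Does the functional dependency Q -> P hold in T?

Q=beta: rows 1, 2, 6, 7 → P = 70, 70, 70, 70 ✓
Q=gamma: rows 3, 4, 5, 8 → P takes values {68, 66} — violation
Two rows agree on Q but differ on P, so Q -> P does not hold.

No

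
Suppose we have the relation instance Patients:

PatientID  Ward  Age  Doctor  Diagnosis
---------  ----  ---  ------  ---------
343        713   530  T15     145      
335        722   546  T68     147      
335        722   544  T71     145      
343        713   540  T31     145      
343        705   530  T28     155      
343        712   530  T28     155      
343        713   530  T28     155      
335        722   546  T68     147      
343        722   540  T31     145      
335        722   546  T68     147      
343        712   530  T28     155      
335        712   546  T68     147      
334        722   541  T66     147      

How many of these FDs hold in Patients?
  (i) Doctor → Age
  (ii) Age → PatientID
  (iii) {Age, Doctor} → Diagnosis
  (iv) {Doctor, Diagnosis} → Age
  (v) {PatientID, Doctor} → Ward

(i) Doctor → Age: every LHS value maps to a single RHS value — holds.
(ii) Age → PatientID: every LHS value maps to a single RHS value — holds.
(iii) {Age, Doctor} → Diagnosis: every LHS value maps to a single RHS value — holds.
(iv) {Doctor, Diagnosis} → Age: every LHS value maps to a single RHS value — holds.
(v) {PatientID, Doctor} → Ward: (PatientID=335, Doctor=T68): 4 rows → Ward takes values {722, 712} — violation; (PatientID=343, Doctor=T31): 2 rows → Ward takes values {713, 722} — violation; (PatientID=343, Doctor=T28): 4 rows → Ward takes values {705, 712, 713} — violation — fails.
4 of the 5 dependencies hold.

4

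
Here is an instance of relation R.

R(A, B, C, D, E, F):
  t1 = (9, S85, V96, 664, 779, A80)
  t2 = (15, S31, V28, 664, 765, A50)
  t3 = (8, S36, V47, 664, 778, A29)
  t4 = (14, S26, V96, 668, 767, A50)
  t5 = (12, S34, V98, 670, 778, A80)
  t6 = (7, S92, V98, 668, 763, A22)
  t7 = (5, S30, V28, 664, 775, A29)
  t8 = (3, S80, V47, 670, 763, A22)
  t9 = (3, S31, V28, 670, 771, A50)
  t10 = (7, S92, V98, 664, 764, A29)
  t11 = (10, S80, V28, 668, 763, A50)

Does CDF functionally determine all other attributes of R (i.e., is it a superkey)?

Yes

All 11 rows have distinct CDF values, so CDF → (all attributes) holds and CDF is a superkey.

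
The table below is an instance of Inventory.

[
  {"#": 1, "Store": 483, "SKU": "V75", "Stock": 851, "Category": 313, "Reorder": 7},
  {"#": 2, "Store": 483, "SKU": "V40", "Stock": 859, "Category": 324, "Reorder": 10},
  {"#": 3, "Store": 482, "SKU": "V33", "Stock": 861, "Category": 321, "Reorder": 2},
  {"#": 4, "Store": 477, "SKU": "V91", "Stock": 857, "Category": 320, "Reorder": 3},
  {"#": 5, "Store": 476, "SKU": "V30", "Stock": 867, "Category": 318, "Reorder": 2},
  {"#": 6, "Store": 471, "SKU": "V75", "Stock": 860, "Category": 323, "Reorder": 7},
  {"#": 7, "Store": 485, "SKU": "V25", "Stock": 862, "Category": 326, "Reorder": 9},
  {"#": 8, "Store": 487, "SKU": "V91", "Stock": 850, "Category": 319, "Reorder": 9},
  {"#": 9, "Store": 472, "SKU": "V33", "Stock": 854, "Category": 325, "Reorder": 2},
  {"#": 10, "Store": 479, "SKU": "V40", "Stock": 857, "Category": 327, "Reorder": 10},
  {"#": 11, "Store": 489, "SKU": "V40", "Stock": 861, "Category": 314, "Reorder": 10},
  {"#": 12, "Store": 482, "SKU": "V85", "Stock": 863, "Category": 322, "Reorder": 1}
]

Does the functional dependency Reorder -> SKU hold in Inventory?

No

Reorder=7: rows 1, 6 → SKU = V75, V75 ✓
Reorder=10: rows 2, 10, 11 → SKU = V40, V40, V40 ✓
Reorder=2: rows 3, 5, 9 → SKU takes values {V33, V30} — violation
Reorder=3: row 4 → SKU = V91 ✓
Reorder=9: rows 7, 8 → SKU takes values {V25, V91} — violation
Reorder=1: row 12 → SKU = V85 ✓
Two rows agree on Reorder but differ on SKU, so Reorder -> SKU does not hold.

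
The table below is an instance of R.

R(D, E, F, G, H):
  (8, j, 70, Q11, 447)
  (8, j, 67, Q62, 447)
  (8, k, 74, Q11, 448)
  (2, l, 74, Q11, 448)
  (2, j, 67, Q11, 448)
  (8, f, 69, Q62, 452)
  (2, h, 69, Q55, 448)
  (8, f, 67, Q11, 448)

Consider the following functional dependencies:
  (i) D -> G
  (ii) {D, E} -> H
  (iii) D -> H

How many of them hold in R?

(i) D -> G: D=8: 5 rows → G takes values {Q11, Q62} — violation; D=2: 3 rows → G takes values {Q11, Q55} — violation — fails.
(ii) {D, E} -> H: (D=8, E=f): 2 rows → H takes values {452, 448} — violation — fails.
(iii) D -> H: D=8: 5 rows → H takes values {447, 448, 452} — violation — fails.
None of the 3 dependencies hold.

0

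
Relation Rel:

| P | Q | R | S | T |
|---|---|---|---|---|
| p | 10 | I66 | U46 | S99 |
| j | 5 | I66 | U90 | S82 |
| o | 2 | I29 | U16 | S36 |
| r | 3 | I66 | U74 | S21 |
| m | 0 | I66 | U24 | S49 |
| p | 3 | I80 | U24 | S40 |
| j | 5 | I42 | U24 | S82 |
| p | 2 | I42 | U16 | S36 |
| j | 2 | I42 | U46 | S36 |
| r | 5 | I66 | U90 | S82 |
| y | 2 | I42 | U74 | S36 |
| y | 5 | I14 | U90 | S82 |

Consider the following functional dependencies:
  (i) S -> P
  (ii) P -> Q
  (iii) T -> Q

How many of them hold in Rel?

(i) S -> P: S=U46: 2 rows → P takes values {p, j} — violation; S=U90: 3 rows → P takes values {j, r, y} — violation; S=U16: 2 rows → P takes values {o, p} — violation; S=U74: 2 rows → P takes values {r, y} — violation; S=U24: 3 rows → P takes values {m, p, j} — violation — fails.
(ii) P -> Q: P=p: 3 rows → Q takes values {10, 3, 2} — violation; P=j: 3 rows → Q takes values {5, 2} — violation; P=r: 2 rows → Q takes values {3, 5} — violation; P=y: 2 rows → Q takes values {2, 5} — violation — fails.
(iii) T -> Q: every LHS value maps to a single RHS value — holds.
1 of the 3 dependencies holds.

1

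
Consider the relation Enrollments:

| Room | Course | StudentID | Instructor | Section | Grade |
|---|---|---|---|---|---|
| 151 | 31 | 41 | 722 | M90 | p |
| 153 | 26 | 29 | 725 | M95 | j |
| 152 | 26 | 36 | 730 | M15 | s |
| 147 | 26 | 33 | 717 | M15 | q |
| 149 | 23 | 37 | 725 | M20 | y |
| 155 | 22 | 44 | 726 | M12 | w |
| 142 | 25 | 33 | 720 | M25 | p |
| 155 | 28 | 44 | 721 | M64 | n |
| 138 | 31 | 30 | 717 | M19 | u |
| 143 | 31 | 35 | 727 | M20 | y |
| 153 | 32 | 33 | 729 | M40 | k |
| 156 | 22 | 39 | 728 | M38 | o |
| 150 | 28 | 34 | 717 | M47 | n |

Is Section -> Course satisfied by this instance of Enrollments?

Section=M90: 1 row → Course = 31 ✓
Section=M95: 1 row → Course = 26 ✓
Section=M15: 2 rows → Course = 26, 26 ✓
Section=M20: 2 rows → Course takes values {23, 31} — violation
Section=M12: 1 row → Course = 22 ✓
Section=M25: 1 row → Course = 25 ✓
Section=M64: 1 row → Course = 28 ✓
Section=M19: 1 row → Course = 31 ✓
Section=M40: 1 row → Course = 32 ✓
Section=M38: 1 row → Course = 22 ✓
Section=M47: 1 row → Course = 28 ✓
Two rows agree on Section but differ on Course, so Section -> Course does not hold.

No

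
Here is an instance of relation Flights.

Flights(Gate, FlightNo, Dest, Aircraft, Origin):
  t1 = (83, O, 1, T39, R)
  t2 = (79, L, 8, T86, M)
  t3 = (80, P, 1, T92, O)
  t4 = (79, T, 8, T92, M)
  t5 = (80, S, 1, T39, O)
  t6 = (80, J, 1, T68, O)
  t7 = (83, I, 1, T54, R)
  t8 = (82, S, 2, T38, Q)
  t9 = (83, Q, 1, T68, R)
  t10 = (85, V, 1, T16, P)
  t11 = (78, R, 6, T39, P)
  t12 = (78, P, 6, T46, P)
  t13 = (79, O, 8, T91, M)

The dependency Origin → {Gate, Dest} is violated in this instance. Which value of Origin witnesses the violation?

Origin=R: rows 1, 7, 9 → {Gate,Dest} = (83, 1), (83, 1), (83, 1) ✓
Origin=M: rows 2, 4, 13 → {Gate,Dest} = (79, 8), (79, 8), (79, 8) ✓
Origin=O: rows 3, 5, 6 → {Gate,Dest} = (80, 1), (80, 1), (80, 1) ✓
Origin=Q: row 8 → {Gate,Dest} = (82, 2) ✓
Origin=P: rows 10, 11, 12 → {Gate,Dest} takes values {(85, 1), (78, 6)} — violation
The only Origin value with inconsistent RHS is Origin=P.

P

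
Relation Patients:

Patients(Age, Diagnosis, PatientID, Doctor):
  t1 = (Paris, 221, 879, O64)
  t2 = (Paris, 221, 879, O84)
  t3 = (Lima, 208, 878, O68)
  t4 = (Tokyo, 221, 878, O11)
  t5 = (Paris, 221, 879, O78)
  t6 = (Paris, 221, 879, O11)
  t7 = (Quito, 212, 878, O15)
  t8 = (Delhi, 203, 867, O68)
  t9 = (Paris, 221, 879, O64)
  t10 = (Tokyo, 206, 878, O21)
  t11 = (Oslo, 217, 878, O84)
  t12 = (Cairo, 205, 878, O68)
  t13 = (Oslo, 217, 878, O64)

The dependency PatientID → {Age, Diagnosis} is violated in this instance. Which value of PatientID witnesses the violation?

PatientID=879: rows 1, 2, 5, 6, 9 → {Age,Diagnosis} = (Paris, 221), (Paris, 221), (Paris, 221), (Paris, 221), (Paris, 221) ✓
PatientID=878: rows 3, 4, 7, 10, 11, 12, 13 → {Age,Diagnosis} takes values {(Lima, 208), (Tokyo, 221), (Quito, 212), (Tokyo, 206), (Oslo, 217), (Cairo, 205)} — violation
PatientID=867: row 8 → {Age,Diagnosis} = (Delhi, 203) ✓
The only PatientID value with inconsistent RHS is PatientID=878.

878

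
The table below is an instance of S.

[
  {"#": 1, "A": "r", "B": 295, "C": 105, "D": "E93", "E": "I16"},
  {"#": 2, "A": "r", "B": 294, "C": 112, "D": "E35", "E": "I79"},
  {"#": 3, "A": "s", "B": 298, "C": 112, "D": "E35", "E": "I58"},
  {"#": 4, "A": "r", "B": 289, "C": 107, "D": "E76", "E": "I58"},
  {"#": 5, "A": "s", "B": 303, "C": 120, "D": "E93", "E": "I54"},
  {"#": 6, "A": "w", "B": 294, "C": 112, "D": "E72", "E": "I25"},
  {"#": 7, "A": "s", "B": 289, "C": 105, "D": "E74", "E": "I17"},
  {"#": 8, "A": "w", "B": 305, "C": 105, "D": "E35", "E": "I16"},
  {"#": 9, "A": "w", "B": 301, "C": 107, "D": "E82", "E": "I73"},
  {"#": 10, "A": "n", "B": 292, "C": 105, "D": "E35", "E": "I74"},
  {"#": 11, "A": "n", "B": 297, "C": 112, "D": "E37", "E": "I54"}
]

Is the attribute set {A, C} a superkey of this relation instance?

Yes

All 11 rows have distinct {A, C} values, so {A, C} → (all attributes) holds and {A, C} is a superkey.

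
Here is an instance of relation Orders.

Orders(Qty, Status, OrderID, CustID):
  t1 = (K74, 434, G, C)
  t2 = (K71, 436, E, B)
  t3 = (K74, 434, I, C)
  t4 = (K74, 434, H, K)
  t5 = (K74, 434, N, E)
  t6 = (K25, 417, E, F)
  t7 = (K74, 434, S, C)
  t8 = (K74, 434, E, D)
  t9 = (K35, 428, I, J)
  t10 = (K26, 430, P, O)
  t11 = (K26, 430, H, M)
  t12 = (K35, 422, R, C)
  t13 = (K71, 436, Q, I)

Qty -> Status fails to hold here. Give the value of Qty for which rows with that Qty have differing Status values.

K35

Qty=K74: rows 1, 3, 4, 5, 7, 8 → Status = 434, 434, 434, 434, 434, 434 ✓
Qty=K71: rows 2, 13 → Status = 436, 436 ✓
Qty=K25: row 6 → Status = 417 ✓
Qty=K35: rows 9, 12 → Status takes values {428, 422} — violation
Qty=K26: rows 10, 11 → Status = 430, 430 ✓
The only Qty value with inconsistent Status is Qty=K35.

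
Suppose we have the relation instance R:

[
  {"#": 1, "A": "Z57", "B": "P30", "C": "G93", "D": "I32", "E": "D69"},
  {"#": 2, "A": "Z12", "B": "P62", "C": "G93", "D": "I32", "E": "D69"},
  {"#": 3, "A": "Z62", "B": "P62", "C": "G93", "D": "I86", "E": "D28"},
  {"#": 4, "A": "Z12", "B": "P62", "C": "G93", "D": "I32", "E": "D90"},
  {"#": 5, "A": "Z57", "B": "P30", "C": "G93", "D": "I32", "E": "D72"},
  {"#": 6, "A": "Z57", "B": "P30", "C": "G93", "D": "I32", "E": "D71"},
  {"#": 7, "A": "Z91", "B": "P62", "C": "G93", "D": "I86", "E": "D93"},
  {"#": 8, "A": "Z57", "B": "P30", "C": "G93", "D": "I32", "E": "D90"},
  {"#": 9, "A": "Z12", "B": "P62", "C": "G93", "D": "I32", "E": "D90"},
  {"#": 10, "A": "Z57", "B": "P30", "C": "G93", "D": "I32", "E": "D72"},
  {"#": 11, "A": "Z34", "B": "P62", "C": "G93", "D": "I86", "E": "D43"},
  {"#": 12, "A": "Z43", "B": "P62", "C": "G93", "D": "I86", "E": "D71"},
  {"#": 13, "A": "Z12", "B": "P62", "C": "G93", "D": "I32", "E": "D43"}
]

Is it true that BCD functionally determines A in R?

(B=P30, C=G93, D=I32): rows 1, 5, 6, 8, 10 → A = Z57, Z57, Z57, Z57, Z57 ✓
(B=P62, C=G93, D=I32): rows 2, 4, 9, 13 → A = Z12, Z12, Z12, Z12 ✓
(B=P62, C=G93, D=I86): rows 3, 7, 11, 12 → A takes values {Z62, Z91, Z34, Z43} — violation
Two rows agree on BCD but differ on A, so BCD -> A does not hold.

No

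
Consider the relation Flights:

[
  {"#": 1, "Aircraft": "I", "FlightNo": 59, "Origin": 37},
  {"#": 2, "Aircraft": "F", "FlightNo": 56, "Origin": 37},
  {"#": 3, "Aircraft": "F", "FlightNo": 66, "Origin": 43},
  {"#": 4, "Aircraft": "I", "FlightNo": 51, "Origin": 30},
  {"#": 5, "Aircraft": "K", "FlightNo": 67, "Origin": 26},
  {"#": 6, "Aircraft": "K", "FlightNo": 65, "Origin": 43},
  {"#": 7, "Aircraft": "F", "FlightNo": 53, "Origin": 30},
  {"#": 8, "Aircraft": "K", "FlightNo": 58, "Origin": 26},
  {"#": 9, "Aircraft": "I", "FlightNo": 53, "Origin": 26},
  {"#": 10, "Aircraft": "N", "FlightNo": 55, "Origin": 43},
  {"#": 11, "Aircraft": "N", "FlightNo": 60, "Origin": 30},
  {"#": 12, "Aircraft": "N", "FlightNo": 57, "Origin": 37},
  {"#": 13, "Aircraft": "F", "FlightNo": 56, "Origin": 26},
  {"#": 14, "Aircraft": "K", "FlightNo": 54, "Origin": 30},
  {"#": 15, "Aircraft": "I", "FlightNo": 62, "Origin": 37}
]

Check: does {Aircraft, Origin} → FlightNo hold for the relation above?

(Aircraft=I, Origin=37): rows 1, 15 → FlightNo takes values {59, 62} — violation
(Aircraft=F, Origin=37): row 2 → FlightNo = 56 ✓
(Aircraft=F, Origin=43): row 3 → FlightNo = 66 ✓
(Aircraft=I, Origin=30): row 4 → FlightNo = 51 ✓
(Aircraft=K, Origin=26): rows 5, 8 → FlightNo takes values {67, 58} — violation
(Aircraft=K, Origin=43): row 6 → FlightNo = 65 ✓
(Aircraft=F, Origin=30): row 7 → FlightNo = 53 ✓
(Aircraft=I, Origin=26): row 9 → FlightNo = 53 ✓
(Aircraft=N, Origin=43): row 10 → FlightNo = 55 ✓
(Aircraft=N, Origin=30): row 11 → FlightNo = 60 ✓
(Aircraft=N, Origin=37): row 12 → FlightNo = 57 ✓
(Aircraft=F, Origin=26): row 13 → FlightNo = 56 ✓
(Aircraft=K, Origin=30): row 14 → FlightNo = 54 ✓
Two rows agree on {Aircraft, Origin} but differ on FlightNo, so {Aircraft, Origin} → FlightNo does not hold.

No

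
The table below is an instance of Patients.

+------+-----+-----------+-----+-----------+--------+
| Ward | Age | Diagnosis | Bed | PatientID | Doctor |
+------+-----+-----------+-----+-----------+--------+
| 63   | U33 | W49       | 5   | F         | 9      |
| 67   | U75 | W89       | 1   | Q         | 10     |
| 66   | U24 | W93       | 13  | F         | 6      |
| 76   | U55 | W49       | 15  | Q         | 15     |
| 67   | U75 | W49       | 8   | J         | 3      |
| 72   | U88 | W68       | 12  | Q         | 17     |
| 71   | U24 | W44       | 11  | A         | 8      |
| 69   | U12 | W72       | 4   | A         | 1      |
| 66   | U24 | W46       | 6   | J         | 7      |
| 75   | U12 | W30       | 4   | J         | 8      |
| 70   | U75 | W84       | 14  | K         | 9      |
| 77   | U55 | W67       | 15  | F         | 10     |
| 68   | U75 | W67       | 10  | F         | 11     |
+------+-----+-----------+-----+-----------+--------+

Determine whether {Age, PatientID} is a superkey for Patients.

All 13 rows have distinct {Age, PatientID} values, so {Age, PatientID} → (all attributes) holds and {Age, PatientID} is a superkey.

Yes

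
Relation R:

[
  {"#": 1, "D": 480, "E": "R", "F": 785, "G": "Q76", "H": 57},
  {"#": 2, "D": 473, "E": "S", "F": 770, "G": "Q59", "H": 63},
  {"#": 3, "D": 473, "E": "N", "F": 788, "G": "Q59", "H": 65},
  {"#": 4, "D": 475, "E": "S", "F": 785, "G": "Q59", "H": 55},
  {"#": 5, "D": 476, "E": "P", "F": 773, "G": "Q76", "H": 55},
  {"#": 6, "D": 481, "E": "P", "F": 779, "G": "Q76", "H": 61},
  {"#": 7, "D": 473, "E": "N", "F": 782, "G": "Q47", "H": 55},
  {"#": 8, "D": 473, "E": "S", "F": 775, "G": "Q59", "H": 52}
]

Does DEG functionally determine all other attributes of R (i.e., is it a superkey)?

No

Rows 2 and 8 have the same DEG value (D=473, E=S, G=Q59) but are distinct tuples, so DEG does not determine every attribute — not a superkey.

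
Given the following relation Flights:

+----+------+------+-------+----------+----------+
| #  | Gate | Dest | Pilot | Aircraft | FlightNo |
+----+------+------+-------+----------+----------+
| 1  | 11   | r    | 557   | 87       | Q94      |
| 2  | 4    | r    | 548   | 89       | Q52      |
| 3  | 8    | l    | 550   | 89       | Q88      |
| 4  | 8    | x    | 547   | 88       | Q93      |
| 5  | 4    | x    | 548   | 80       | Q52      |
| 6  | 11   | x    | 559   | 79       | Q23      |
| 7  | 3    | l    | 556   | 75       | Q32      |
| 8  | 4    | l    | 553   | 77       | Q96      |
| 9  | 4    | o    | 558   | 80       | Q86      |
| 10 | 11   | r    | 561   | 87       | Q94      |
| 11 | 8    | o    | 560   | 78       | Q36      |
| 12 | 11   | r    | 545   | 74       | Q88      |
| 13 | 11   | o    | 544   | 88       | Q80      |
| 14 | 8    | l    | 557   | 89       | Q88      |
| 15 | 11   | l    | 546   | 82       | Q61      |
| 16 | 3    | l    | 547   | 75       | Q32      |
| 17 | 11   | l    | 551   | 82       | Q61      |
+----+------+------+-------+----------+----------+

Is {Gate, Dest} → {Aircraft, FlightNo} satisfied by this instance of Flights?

(Gate=11, Dest=r): rows 1, 10, 12 → {Aircraft,FlightNo} takes values {(87, Q94), (74, Q88)} — violation
(Gate=4, Dest=r): row 2 → {Aircraft,FlightNo} = (89, Q52) ✓
(Gate=8, Dest=l): rows 3, 14 → {Aircraft,FlightNo} = (89, Q88), (89, Q88) ✓
(Gate=8, Dest=x): row 4 → {Aircraft,FlightNo} = (88, Q93) ✓
(Gate=4, Dest=x): row 5 → {Aircraft,FlightNo} = (80, Q52) ✓
(Gate=11, Dest=x): row 6 → {Aircraft,FlightNo} = (79, Q23) ✓
(Gate=3, Dest=l): rows 7, 16 → {Aircraft,FlightNo} = (75, Q32), (75, Q32) ✓
(Gate=4, Dest=l): row 8 → {Aircraft,FlightNo} = (77, Q96) ✓
(Gate=4, Dest=o): row 9 → {Aircraft,FlightNo} = (80, Q86) ✓
(Gate=8, Dest=o): row 11 → {Aircraft,FlightNo} = (78, Q36) ✓
(Gate=11, Dest=o): row 13 → {Aircraft,FlightNo} = (88, Q80) ✓
(Gate=11, Dest=l): rows 15, 17 → {Aircraft,FlightNo} = (82, Q61), (82, Q61) ✓
Two rows agree on {Gate, Dest} but differ on {Aircraft, FlightNo}, so {Gate, Dest} → {Aircraft, FlightNo} does not hold.

No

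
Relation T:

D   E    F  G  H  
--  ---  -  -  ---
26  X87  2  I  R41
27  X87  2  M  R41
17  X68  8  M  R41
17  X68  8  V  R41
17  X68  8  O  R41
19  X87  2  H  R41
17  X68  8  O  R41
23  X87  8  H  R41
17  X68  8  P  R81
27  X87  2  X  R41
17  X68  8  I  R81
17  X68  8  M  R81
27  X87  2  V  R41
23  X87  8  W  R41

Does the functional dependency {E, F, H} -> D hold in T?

No

(E=X87, F=2, H=R41): 5 rows → D takes values {26, 27, 19} — violation
(E=X68, F=8, H=R41): 4 rows → D = 17, 17, 17, 17 ✓
(E=X87, F=8, H=R41): 2 rows → D = 23, 23 ✓
(E=X68, F=8, H=R81): 3 rows → D = 17, 17, 17 ✓
Two rows agree on {E, F, H} but differ on D, so {E, F, H} -> D does not hold.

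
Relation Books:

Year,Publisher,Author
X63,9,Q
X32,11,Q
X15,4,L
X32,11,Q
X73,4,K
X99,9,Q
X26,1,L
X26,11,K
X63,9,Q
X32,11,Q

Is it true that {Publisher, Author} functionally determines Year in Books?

No

(Publisher=9, Author=Q): 3 rows → Year takes values {X63, X99} — violation
(Publisher=11, Author=Q): 3 rows → Year = X32, X32, X32 ✓
(Publisher=4, Author=L): 1 row → Year = X15 ✓
(Publisher=4, Author=K): 1 row → Year = X73 ✓
(Publisher=1, Author=L): 1 row → Year = X26 ✓
(Publisher=11, Author=K): 1 row → Year = X26 ✓
Two rows agree on {Publisher, Author} but differ on Year, so {Publisher, Author} → Year does not hold.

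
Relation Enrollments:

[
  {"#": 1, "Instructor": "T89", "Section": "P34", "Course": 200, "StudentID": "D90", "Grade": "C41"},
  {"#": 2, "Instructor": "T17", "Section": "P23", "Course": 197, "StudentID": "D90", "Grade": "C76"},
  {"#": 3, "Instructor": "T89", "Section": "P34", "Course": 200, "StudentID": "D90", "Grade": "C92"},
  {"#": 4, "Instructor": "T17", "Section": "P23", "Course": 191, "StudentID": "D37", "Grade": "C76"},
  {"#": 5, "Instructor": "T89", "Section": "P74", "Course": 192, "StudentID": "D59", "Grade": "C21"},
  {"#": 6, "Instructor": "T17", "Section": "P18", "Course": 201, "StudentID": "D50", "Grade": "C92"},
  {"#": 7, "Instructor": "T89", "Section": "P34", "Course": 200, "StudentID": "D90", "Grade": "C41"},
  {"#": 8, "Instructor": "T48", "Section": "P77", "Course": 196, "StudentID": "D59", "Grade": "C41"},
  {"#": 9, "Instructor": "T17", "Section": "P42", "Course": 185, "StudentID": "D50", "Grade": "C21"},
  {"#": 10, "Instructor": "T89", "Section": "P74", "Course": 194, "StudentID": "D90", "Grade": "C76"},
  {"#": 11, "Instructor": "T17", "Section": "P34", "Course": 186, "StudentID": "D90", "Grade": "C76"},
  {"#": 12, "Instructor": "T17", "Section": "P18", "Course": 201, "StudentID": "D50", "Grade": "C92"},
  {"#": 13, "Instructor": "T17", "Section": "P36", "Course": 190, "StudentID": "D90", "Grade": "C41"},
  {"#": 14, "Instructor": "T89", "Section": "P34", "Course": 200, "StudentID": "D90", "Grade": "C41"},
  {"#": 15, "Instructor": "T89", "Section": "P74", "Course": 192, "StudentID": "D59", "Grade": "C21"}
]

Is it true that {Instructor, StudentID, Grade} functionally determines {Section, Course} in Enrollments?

No

(Instructor=T89, StudentID=D90, Grade=C41): rows 1, 7, 14 → {Section,Course} = (P34, 200), (P34, 200), (P34, 200) ✓
(Instructor=T17, StudentID=D90, Grade=C76): rows 2, 11 → {Section,Course} takes values {(P23, 197), (P34, 186)} — violation
(Instructor=T89, StudentID=D90, Grade=C92): row 3 → {Section,Course} = (P34, 200) ✓
(Instructor=T17, StudentID=D37, Grade=C76): row 4 → {Section,Course} = (P23, 191) ✓
(Instructor=T89, StudentID=D59, Grade=C21): rows 5, 15 → {Section,Course} = (P74, 192), (P74, 192) ✓
(Instructor=T17, StudentID=D50, Grade=C92): rows 6, 12 → {Section,Course} = (P18, 201), (P18, 201) ✓
(Instructor=T48, StudentID=D59, Grade=C41): row 8 → {Section,Course} = (P77, 196) ✓
(Instructor=T17, StudentID=D50, Grade=C21): row 9 → {Section,Course} = (P42, 185) ✓
(Instructor=T89, StudentID=D90, Grade=C76): row 10 → {Section,Course} = (P74, 194) ✓
(Instructor=T17, StudentID=D90, Grade=C41): row 13 → {Section,Course} = (P36, 190) ✓
Two rows agree on {Instructor, StudentID, Grade} but differ on {Section, Course}, so {Instructor, StudentID, Grade} -> {Section, Course} does not hold.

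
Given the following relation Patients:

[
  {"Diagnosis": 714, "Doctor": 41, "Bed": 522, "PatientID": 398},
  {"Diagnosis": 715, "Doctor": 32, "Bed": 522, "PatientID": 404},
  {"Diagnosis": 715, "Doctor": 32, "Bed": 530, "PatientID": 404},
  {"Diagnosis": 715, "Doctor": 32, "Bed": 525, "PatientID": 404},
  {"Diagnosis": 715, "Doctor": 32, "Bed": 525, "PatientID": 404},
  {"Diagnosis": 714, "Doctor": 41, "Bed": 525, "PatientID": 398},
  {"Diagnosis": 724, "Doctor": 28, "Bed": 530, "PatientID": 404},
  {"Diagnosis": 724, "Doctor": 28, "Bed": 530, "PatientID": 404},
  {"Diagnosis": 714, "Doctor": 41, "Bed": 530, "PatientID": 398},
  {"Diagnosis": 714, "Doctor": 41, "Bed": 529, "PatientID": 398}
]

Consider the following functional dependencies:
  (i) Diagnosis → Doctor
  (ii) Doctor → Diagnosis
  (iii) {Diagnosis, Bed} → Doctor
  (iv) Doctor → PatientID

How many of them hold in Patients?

4

(i) Diagnosis → Doctor: every LHS value maps to a single RHS value — holds.
(ii) Doctor → Diagnosis: every LHS value maps to a single RHS value — holds.
(iii) {Diagnosis, Bed} → Doctor: every LHS value maps to a single RHS value — holds.
(iv) Doctor → PatientID: every LHS value maps to a single RHS value — holds.
4 of the 4 dependencies hold.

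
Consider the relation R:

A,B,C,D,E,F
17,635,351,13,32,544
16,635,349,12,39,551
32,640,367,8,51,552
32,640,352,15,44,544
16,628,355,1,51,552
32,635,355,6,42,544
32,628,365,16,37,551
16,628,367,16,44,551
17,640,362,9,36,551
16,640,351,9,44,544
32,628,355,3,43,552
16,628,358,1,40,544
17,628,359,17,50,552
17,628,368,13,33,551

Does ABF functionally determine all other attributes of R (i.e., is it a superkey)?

All 14 rows have distinct ABF values, so ABF → (all attributes) holds and ABF is a superkey.

Yes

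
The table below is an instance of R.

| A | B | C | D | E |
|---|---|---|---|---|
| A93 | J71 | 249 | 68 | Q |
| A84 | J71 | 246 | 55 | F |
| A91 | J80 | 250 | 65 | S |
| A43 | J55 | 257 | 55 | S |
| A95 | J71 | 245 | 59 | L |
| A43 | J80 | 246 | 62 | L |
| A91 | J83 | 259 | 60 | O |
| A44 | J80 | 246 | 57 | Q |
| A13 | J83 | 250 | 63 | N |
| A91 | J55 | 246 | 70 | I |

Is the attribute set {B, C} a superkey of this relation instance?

Two distinct rows share (B=J80, C=246), so {B, C} does not determine every attribute — not a superkey.

No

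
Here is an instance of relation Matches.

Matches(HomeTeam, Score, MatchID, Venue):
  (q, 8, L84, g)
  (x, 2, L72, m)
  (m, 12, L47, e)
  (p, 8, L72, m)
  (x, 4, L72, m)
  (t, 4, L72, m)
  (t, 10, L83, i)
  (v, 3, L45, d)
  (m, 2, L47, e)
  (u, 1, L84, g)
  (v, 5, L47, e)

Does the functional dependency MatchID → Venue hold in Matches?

MatchID=L84: 2 rows → Venue = g, g ✓
MatchID=L72: 4 rows → Venue = m, m, m, m ✓
MatchID=L47: 3 rows → Venue = e, e, e ✓
MatchID=L83: 1 row → Venue = i ✓
MatchID=L45: 1 row → Venue = d ✓
Every MatchID value is associated with a single Venue value, so MatchID → Venue holds.

Yes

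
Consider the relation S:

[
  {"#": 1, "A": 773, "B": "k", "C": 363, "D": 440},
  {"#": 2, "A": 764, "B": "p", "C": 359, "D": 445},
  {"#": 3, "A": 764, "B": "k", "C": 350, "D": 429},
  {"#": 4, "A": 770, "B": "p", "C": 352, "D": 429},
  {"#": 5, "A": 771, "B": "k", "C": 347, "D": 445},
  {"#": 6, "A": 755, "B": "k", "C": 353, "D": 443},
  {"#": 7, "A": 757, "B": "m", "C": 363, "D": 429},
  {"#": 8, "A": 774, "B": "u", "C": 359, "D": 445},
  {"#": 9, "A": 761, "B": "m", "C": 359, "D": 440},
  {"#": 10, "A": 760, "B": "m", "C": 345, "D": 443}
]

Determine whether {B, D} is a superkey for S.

Yes

All 10 rows have distinct {B, D} values, so {B, D} → (all attributes) holds and {B, D} is a superkey.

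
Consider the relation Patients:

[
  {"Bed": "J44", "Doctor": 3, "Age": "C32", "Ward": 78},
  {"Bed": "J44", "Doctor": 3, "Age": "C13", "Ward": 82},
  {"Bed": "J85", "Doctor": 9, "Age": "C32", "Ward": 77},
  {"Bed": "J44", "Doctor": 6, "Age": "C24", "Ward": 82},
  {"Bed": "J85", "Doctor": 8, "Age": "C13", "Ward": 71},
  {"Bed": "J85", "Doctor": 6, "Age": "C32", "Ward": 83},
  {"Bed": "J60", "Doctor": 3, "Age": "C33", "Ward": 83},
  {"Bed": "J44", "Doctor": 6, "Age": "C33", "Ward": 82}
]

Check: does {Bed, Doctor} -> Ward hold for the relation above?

(Bed=J44, Doctor=3): 2 rows → Ward takes values {78, 82} — violation
(Bed=J85, Doctor=9): 1 row → Ward = 77 ✓
(Bed=J44, Doctor=6): 2 rows → Ward = 82, 82 ✓
(Bed=J85, Doctor=8): 1 row → Ward = 71 ✓
(Bed=J85, Doctor=6): 1 row → Ward = 83 ✓
(Bed=J60, Doctor=3): 1 row → Ward = 83 ✓
Two rows agree on {Bed, Doctor} but differ on Ward, so {Bed, Doctor} -> Ward does not hold.

No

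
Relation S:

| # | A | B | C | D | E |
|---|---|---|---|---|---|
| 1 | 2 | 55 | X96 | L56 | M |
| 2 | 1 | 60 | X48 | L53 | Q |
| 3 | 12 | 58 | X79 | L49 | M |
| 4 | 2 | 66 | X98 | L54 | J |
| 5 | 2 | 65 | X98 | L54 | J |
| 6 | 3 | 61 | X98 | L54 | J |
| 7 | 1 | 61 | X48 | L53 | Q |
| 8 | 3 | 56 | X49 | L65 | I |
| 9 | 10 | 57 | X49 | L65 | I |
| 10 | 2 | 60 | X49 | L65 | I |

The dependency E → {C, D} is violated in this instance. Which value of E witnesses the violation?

E=M: rows 1, 3 → {C,D} takes values {(X96, L56), (X79, L49)} — violation
E=Q: rows 2, 7 → {C,D} = (X48, L53), (X48, L53) ✓
E=J: rows 4, 5, 6 → {C,D} = (X98, L54), (X98, L54), (X98, L54) ✓
E=I: rows 8, 9, 10 → {C,D} = (X49, L65), (X49, L65), (X49, L65) ✓
The only E value with inconsistent RHS is E=M.

M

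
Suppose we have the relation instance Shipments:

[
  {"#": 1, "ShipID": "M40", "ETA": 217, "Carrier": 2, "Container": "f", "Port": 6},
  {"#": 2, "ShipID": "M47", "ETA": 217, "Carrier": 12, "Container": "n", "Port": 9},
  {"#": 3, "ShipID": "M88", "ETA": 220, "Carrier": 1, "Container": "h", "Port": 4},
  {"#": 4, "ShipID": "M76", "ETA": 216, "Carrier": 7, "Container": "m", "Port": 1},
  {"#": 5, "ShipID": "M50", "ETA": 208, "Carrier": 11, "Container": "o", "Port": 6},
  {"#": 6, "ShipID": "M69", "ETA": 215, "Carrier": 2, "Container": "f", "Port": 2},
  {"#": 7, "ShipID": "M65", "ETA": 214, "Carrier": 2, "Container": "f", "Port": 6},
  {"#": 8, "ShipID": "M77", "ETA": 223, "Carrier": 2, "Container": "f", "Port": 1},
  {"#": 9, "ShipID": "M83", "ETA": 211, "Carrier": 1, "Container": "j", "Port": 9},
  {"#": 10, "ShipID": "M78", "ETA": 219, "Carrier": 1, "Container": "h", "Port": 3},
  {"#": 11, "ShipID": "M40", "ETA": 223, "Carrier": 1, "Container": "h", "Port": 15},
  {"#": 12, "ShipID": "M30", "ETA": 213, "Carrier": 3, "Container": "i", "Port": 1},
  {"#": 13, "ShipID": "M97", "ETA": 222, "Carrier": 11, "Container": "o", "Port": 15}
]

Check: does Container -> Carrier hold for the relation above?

Container=f: rows 1, 6, 7, 8 → Carrier = 2, 2, 2, 2 ✓
Container=n: row 2 → Carrier = 12 ✓
Container=h: rows 3, 10, 11 → Carrier = 1, 1, 1 ✓
Container=m: row 4 → Carrier = 7 ✓
Container=o: rows 5, 13 → Carrier = 11, 11 ✓
Container=j: row 9 → Carrier = 1 ✓
Container=i: row 12 → Carrier = 3 ✓
Every Container value is associated with a single Carrier value, so Container -> Carrier holds.

Yes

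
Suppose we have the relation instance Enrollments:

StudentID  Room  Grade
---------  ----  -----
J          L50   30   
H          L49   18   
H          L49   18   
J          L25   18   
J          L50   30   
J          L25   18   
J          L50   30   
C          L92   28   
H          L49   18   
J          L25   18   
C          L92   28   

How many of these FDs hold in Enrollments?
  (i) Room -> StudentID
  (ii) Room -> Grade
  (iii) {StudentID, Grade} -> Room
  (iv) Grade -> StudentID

3

(i) Room -> StudentID: every LHS value maps to a single RHS value — holds.
(ii) Room -> Grade: every LHS value maps to a single RHS value — holds.
(iii) {StudentID, Grade} -> Room: every LHS value maps to a single RHS value — holds.
(iv) Grade -> StudentID: Grade=18: 6 rows → StudentID takes values {H, J} — violation — fails.
3 of the 4 dependencies hold.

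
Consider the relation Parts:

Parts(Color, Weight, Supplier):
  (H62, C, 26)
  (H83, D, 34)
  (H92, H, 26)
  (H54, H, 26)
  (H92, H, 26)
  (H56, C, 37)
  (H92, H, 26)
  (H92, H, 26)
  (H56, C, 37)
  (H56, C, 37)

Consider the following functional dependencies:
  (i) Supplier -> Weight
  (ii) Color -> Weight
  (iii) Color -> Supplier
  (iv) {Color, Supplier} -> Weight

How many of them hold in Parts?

(i) Supplier -> Weight: Supplier=26: 6 rows → Weight takes values {C, H} — violation — fails.
(ii) Color -> Weight: every LHS value maps to a single RHS value — holds.
(iii) Color -> Supplier: every LHS value maps to a single RHS value — holds.
(iv) {Color, Supplier} -> Weight: every LHS value maps to a single RHS value — holds.
3 of the 4 dependencies hold.

3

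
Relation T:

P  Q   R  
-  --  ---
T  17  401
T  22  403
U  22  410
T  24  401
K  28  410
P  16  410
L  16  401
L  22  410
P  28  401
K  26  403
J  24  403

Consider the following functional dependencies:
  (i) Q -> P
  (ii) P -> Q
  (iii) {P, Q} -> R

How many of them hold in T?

1

(i) Q -> P: Q=22: 3 rows → P takes values {T, U, L} — violation; Q=24: 2 rows → P takes values {T, J} — violation; Q=28: 2 rows → P takes values {K, P} — violation; Q=16: 2 rows → P takes values {P, L} — violation — fails.
(ii) P -> Q: P=T: 3 rows → Q takes values {17, 22, 24} — violation; P=K: 2 rows → Q takes values {28, 26} — violation; P=P: 2 rows → Q takes values {16, 28} — violation; P=L: 2 rows → Q takes values {16, 22} — violation — fails.
(iii) {P, Q} -> R: every LHS value maps to a single RHS value — holds.
1 of the 3 dependencies holds.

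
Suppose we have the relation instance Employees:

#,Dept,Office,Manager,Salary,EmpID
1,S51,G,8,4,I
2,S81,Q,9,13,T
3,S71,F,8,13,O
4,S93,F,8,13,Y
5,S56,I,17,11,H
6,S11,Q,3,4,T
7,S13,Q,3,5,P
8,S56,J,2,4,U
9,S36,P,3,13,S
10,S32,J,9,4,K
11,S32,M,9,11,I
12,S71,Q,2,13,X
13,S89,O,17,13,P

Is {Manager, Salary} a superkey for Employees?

Rows 3 and 4 have the same {Manager, Salary} value (Manager=8, Salary=13) but are distinct tuples, so {Manager, Salary} does not determine every attribute — not a superkey.

No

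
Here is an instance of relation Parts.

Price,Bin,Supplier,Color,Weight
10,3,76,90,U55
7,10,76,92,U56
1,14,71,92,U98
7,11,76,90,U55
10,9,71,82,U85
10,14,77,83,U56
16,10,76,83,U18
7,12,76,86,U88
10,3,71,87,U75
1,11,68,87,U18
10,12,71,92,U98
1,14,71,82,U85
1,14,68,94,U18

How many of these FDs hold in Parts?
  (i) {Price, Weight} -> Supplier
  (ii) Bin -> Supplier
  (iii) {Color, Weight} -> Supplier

2

(i) {Price, Weight} -> Supplier: every LHS value maps to a single RHS value — holds.
(ii) Bin -> Supplier: Bin=3: 2 rows → Supplier takes values {76, 71} — violation; Bin=14: 4 rows → Supplier takes values {71, 77, 68} — violation; Bin=11: 2 rows → Supplier takes values {76, 68} — violation; Bin=12: 2 rows → Supplier takes values {76, 71} — violation — fails.
(iii) {Color, Weight} -> Supplier: every LHS value maps to a single RHS value — holds.
2 of the 3 dependencies hold.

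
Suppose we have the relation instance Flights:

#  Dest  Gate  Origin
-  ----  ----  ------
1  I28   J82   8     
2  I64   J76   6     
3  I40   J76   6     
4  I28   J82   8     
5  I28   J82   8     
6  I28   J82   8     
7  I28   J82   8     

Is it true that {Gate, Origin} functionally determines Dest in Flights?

(Gate=J82, Origin=8): rows 1, 4, 5, 6, 7 → Dest = I28, I28, I28, I28, I28 ✓
(Gate=J76, Origin=6): rows 2, 3 → Dest takes values {I64, I40} — violation
Two rows agree on {Gate, Origin} but differ on Dest, so {Gate, Origin} → Dest does not hold.

No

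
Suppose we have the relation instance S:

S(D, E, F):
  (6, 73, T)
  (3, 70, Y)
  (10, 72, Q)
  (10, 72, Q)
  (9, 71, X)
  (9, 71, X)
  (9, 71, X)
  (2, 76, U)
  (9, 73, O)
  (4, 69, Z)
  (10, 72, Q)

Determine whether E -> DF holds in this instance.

E=73: 2 rows → {D,F} takes values {(6, T), (9, O)} — violation
E=70: 1 row → {D,F} = (3, Y) ✓
E=72: 3 rows → {D,F} = (10, Q), (10, Q), (10, Q) ✓
E=71: 3 rows → {D,F} = (9, X), (9, X), (9, X) ✓
E=76: 1 row → {D,F} = (2, U) ✓
E=69: 1 row → {D,F} = (4, Z) ✓
Two rows agree on E but differ on DF, so E -> DF does not hold.

No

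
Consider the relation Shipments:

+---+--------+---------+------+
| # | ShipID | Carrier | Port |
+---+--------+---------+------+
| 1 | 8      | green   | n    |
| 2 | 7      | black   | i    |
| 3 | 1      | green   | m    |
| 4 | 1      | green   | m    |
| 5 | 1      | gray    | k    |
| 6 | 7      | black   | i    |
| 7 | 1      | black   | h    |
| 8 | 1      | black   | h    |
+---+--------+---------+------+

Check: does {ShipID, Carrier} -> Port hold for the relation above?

Yes

(ShipID=8, Carrier=green): row 1 → Port = n ✓
(ShipID=7, Carrier=black): rows 2, 6 → Port = i, i ✓
(ShipID=1, Carrier=green): rows 3, 4 → Port = m, m ✓
(ShipID=1, Carrier=gray): row 5 → Port = k ✓
(ShipID=1, Carrier=black): rows 7, 8 → Port = h, h ✓
Every {ShipID, Carrier} value is associated with a single Port value, so {ShipID, Carrier} -> Port holds.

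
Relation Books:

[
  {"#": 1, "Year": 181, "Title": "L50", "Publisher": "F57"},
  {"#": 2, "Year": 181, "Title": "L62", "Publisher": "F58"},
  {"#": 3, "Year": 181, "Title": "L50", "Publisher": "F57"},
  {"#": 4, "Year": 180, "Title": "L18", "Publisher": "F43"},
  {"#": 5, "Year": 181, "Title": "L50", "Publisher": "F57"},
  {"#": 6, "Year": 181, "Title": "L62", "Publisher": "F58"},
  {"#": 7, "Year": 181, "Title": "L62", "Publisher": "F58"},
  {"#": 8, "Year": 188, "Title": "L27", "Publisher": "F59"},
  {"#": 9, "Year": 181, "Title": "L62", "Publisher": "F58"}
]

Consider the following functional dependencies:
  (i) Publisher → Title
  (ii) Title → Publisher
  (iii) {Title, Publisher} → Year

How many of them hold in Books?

(i) Publisher → Title: every LHS value maps to a single RHS value — holds.
(ii) Title → Publisher: every LHS value maps to a single RHS value — holds.
(iii) {Title, Publisher} → Year: every LHS value maps to a single RHS value — holds.
3 of the 3 dependencies hold.

3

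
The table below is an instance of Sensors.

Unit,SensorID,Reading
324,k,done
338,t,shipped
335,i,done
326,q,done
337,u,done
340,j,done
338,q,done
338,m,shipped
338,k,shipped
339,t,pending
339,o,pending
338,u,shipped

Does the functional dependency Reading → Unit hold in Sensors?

Reading=done: 6 rows → Unit takes values {324, 335, 326, 337, 340, 338} — violation
Reading=shipped: 4 rows → Unit = 338, 338, 338, 338 ✓
Reading=pending: 2 rows → Unit = 339, 339 ✓
Two rows agree on Reading but differ on Unit, so Reading → Unit does not hold.

No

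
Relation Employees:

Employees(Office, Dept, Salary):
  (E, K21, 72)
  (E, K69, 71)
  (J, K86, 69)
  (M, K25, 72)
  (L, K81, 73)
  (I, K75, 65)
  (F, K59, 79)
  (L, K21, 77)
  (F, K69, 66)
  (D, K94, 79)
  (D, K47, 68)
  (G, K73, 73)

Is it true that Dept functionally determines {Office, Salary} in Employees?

Dept=K21: 2 rows → {Office,Salary} takes values {(E, 72), (L, 77)} — violation
Dept=K69: 2 rows → {Office,Salary} takes values {(E, 71), (F, 66)} — violation
Dept=K86: 1 row → {Office,Salary} = (J, 69) ✓
Dept=K25: 1 row → {Office,Salary} = (M, 72) ✓
Dept=K81: 1 row → {Office,Salary} = (L, 73) ✓
Dept=K75: 1 row → {Office,Salary} = (I, 65) ✓
Dept=K59: 1 row → {Office,Salary} = (F, 79) ✓
Dept=K94: 1 row → {Office,Salary} = (D, 79) ✓
Dept=K47: 1 row → {Office,Salary} = (D, 68) ✓
Dept=K73: 1 row → {Office,Salary} = (G, 73) ✓
Two rows agree on Dept but differ on {Office, Salary}, so Dept -> {Office, Salary} does not hold.

No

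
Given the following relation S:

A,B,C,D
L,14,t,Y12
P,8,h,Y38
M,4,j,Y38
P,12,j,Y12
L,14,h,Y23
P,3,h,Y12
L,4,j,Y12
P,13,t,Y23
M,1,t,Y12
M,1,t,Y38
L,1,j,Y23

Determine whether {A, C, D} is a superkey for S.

All 11 rows have distinct {A, C, D} values, so {A, C, D} → (all attributes) holds and {A, C, D} is a superkey.

Yes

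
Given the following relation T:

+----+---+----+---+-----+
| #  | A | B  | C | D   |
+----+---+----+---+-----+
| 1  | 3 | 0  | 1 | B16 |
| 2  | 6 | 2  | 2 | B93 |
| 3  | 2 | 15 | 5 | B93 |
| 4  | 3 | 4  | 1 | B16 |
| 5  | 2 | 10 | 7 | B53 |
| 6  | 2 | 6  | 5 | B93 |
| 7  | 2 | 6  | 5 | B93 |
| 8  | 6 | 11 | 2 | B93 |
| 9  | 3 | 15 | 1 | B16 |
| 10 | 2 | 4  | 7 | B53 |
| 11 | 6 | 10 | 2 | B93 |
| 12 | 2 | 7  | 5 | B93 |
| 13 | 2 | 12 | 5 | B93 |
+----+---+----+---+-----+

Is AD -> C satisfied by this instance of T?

(A=3, D=B16): rows 1, 4, 9 → C = 1, 1, 1 ✓
(A=6, D=B93): rows 2, 8, 11 → C = 2, 2, 2 ✓
(A=2, D=B93): rows 3, 6, 7, 12, 13 → C = 5, 5, 5, 5, 5 ✓
(A=2, D=B53): rows 5, 10 → C = 7, 7 ✓
Every AD value is associated with a single C value, so AD -> C holds.

Yes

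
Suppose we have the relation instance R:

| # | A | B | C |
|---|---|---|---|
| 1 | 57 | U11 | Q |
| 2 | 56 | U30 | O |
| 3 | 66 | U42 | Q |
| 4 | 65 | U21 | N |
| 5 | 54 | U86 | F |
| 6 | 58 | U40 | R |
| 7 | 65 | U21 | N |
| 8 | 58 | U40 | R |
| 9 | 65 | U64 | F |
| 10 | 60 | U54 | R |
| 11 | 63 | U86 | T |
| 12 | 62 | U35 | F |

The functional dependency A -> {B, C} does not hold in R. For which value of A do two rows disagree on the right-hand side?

65

A=57: row 1 → {B,C} = (U11, Q) ✓
A=56: row 2 → {B,C} = (U30, O) ✓
A=66: row 3 → {B,C} = (U42, Q) ✓
A=65: rows 4, 7, 9 → {B,C} takes values {(U21, N), (U64, F)} — violation
A=54: row 5 → {B,C} = (U86, F) ✓
A=58: rows 6, 8 → {B,C} = (U40, R), (U40, R) ✓
A=60: row 10 → {B,C} = (U54, R) ✓
A=63: row 11 → {B,C} = (U86, T) ✓
A=62: row 12 → {B,C} = (U35, F) ✓
The only A value with inconsistent RHS is A=65.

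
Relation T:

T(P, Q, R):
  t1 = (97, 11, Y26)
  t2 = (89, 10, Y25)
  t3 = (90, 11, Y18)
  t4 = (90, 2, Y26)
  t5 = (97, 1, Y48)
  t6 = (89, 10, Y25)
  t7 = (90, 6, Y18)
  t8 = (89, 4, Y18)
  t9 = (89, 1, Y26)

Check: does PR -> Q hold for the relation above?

No

(P=97, R=Y26): row 1 → Q = 11 ✓
(P=89, R=Y25): rows 2, 6 → Q = 10, 10 ✓
(P=90, R=Y18): rows 3, 7 → Q takes values {11, 6} — violation
(P=90, R=Y26): row 4 → Q = 2 ✓
(P=97, R=Y48): row 5 → Q = 1 ✓
(P=89, R=Y18): row 8 → Q = 4 ✓
(P=89, R=Y26): row 9 → Q = 1 ✓
Two rows agree on PR but differ on Q, so PR -> Q does not hold.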